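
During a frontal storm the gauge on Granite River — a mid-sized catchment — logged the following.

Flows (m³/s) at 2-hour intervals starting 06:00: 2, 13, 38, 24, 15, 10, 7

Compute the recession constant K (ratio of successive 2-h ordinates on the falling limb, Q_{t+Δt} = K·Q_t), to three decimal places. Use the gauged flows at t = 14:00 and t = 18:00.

Using the recession-limb readings at t = 14:00 and t = 18:00: Q falls from 15 to 7 m³/s over 2 intervals.
K = (Q₂/Q₁)^(1/2) = (7/15)^(1/2) = 0.683.

K ≈ 0.683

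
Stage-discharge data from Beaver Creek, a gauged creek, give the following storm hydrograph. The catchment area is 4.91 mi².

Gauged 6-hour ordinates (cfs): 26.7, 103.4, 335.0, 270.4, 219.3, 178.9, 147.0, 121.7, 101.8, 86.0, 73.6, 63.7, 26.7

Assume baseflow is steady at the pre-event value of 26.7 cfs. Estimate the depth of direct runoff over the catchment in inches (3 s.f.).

d ≈ 2.66 in

Direct runoff: 0.0, 76.7, 308.3, 243.7, 192.6, 152.2, 120.3, 95.0, 75.1, 59.3, 46.9, 37.0, 0.0 cfs; ΣQ_DR = 1407 cfs.
V = ΣQ_DR · Δt = 1407 × 21600 s = 3.039 × 10^7 ft³.
Over A = 4.91 mi², depth = V / A = 2.66 in.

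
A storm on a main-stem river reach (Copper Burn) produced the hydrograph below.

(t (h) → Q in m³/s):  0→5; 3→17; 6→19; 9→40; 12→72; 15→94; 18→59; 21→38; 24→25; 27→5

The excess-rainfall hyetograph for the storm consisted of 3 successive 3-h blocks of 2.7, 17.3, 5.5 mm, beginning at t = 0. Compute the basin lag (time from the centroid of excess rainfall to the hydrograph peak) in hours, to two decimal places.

Centroid of excess rainfall: t_c = Σ P_i·t̄_i / ΣP_i = 4.8294 h (block centres at 1.5, 4.5, 7.5 h).
Hydrograph peak occurs at t = 15 h, so basin lag t_L = 15 − 4.8294 = 10.17 h.

t_L ≈ 10.17 h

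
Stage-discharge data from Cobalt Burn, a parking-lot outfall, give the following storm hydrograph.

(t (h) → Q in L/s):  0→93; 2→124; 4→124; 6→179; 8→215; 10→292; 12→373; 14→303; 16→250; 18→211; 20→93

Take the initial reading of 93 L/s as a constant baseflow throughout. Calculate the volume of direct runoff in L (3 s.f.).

Direct-runoff ordinates (Q − Q_b): 0.0, 31.0, 31.0, 86.0, 122.0, 199.0, 280.0, 210.0, 157.0, 118.0, 0.0 L/s.
ΣQ_DR = 1234 L/s.
With Δt = 2 h = 7200 s, V = ΣQ_DR · Δt = 1234 × 7200 = 8.88 × 10^6 L.

V ≈ 8.88 × 10^6 L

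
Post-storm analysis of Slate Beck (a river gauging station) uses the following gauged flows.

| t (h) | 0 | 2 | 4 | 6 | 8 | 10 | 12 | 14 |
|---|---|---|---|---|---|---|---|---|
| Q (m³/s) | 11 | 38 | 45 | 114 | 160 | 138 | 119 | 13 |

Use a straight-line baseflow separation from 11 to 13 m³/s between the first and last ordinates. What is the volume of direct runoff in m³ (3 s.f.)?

V ≈ 3.90 × 10^6 m³

Direct-runoff ordinates (Q − Q_b): 0.00, 26.71, 33.43, 102.14, 147.86, 125.57, 106.29, 0.00 m³/s.
ΣQ_DR = 542.0 m³/s.
With Δt = 2 h = 7200 s, V = ΣQ_DR · Δt = 542.0 × 7200 = 3.90 × 10^6 m³.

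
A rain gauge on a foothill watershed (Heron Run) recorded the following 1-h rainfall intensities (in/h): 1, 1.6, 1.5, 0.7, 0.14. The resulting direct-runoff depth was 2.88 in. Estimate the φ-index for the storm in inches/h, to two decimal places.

φ ≈ 0.48 in/h

Only the 4 blocks with intensity above φ contribute runoff: 1, 1.6, 1.5, 0.7 in/h.
Σ(I−φ)·Δt = d  ⇒  (1+1.6+1.5+0.7 − 4φ)·1 = 2.88
φ = (4.800 − 2.88/1) / 4 = 0.48 in/h.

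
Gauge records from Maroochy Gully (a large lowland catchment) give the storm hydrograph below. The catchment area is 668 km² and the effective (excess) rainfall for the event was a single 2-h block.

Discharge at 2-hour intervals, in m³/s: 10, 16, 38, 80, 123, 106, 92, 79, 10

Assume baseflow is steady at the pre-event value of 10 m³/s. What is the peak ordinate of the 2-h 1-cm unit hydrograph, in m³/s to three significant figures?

Direct runoff: 0.0, 6.0, 28.0, 70.0, 113.0, 96.0, 82.0, 69.0, 0.0 m³/s; ΣQ_DR = 464.0 m³/s, peak = 113.0 m³/s.
Runoff depth d = ΣQ_DR·Δt / A = 464.0 × 7200 / (668 km²) = 5.001 mm.
The 1-cm UH is the DRH scaled by (10 mm)/d, so U_p = 113.0 × 10/5.001 = 226 m³/s.

U_p ≈ 226 m³/s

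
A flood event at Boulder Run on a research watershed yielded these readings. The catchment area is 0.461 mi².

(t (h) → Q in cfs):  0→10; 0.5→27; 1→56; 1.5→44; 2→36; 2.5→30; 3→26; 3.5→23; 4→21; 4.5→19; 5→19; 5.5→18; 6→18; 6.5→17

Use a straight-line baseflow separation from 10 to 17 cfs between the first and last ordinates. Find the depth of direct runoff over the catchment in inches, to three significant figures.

d ≈ 0.294 in

Direct runoff: 0.00, 16.46, 44.92, 32.38, 23.85, 17.31, 12.77, 9.23, 6.69, 4.15, 3.62, 2.08, 1.54, 0.00 cfs; ΣQ_DR = 175.0 cfs.
V = ΣQ_DR · Δt = 175.0 × 1800 s = 3.150 × 10^5 ft³.
Over A = 0.461 mi², depth = V / A = 0.294 in.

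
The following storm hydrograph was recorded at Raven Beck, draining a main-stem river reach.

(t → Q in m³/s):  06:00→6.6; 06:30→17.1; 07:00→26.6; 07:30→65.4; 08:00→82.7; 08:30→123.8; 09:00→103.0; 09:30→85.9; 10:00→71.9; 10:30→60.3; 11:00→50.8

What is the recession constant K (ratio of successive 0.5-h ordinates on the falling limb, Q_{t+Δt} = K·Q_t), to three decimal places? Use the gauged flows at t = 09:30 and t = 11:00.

K ≈ 0.839

Using the recession-limb readings at t = 09:30 and t = 11:00: Q falls from 85.9 to 50.8 m³/s over 3 intervals.
K = (Q₂/Q₁)^(1/3) = (50.8/85.9)^(1/3) = 0.839.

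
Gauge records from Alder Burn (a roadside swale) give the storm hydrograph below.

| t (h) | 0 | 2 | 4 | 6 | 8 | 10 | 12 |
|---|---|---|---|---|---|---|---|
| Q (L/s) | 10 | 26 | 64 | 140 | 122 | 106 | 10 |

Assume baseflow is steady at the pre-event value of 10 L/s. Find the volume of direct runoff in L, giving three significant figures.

V ≈ 2.94 × 10^6 L

Direct-runoff ordinates (Q − Q_b): 0.0, 16.0, 54.0, 130.0, 112.0, 96.0, 0.0 L/s.
ΣQ_DR = 408.0 L/s.
With Δt = 2 h = 7200 s, V = ΣQ_DR · Δt = 408.0 × 7200 = 2.94 × 10^6 L.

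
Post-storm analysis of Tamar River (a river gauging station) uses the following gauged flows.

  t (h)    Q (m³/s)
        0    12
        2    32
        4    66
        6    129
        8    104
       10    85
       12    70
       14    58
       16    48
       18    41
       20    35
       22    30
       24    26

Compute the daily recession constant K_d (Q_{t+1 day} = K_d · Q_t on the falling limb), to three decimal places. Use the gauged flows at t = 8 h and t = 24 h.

K_d ≈ 0.125

Between t = 8 h and t = 24 h the flow falls from 104 to 26 m³/s over 8×2 h = 16 h.
Per-interval ratio K = (26/104)^(1/8) = 0.8409; K_d = K^(24/2) = 0.125.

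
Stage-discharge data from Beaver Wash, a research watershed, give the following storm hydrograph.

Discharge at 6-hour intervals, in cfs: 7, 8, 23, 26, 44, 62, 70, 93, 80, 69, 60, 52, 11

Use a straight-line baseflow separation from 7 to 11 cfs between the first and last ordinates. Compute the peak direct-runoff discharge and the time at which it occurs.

Subtracting baseflow gives direct-runoff ordinates: 0.00, 0.67, 15.33, 18.00, 35.67, 53.33, 61.00, 83.67, 70.33, 59.00, 49.67, 41.33, 0.00 cfs.
The maximum is 83.67 cfs, occurring at the reading for t = 42 h.

Q_p = 83.67 cfs at t = 42 h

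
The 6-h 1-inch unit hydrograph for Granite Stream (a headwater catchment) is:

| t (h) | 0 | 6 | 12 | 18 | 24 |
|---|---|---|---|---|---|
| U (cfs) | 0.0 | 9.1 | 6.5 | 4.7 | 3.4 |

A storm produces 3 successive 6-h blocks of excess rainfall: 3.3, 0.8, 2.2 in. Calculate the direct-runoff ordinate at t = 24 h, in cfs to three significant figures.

By discrete convolution, Q_j = Σ (P_i / 1 in) · U_{j−i}.
At t = 24 h (j=4): Q = (3.3/1)·3.4 + (0.8/1)·4.7 + (2.2/1)·6.5 = 29.3 cfs.

Q ≈ 29.3 cfs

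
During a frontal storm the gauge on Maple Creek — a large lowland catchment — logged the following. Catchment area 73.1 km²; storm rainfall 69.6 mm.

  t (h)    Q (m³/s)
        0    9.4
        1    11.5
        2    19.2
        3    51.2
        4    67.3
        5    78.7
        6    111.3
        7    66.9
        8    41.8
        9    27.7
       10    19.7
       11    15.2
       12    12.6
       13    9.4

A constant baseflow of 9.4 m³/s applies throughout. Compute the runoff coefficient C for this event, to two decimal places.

ΣQ_DR = 410.3 m³/s; V = ΣQ_DR·Δt = 1.477 × 10^6 m³.
Runoff depth d = V / A = 20.21 mm.
C = d / P = 20.21 / 69.6 = 0.29.

C ≈ 0.29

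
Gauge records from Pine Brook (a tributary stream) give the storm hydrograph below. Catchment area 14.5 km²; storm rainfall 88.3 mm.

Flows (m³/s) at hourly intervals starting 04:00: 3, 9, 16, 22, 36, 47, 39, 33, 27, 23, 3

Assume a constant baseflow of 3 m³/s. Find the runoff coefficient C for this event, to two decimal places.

C ≈ 0.63

ΣQ_DR = 225.0 m³/s; V = ΣQ_DR·Δt = 8.100 × 10^5 m³.
Runoff depth d = V / A = 55.86 mm.
C = d / P = 55.86 / 88.3 = 0.63.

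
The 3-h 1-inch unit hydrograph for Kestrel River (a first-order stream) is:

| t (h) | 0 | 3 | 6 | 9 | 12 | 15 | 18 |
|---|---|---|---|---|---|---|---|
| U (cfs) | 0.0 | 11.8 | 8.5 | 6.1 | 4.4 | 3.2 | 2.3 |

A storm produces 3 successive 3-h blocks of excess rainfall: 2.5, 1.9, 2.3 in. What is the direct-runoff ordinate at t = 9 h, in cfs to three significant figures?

Q ≈ 58.5 cfs

By discrete convolution, Q_j = Σ (P_i / 1 in) · U_{j−i}.
At t = 9 h (j=3): Q = (2.5/1)·6.1 + (1.9/1)·8.5 + (2.3/1)·11.8 = 58.5 cfs.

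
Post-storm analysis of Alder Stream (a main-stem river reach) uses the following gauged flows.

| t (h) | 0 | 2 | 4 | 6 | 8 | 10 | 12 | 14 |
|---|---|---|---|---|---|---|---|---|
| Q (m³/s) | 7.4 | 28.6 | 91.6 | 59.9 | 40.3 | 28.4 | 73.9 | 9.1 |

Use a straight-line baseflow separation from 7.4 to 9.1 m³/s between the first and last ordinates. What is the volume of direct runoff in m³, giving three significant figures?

V ≈ 1.97 × 10^6 m³

Direct-runoff ordinates (Q − Q_b): 0.00, 20.96, 83.71, 51.77, 31.93, 19.79, 65.04, 0.00 m³/s.
ΣQ_DR = 273.2 m³/s.
With Δt = 2 h = 7200 s, V = ΣQ_DR · Δt = 273.2 × 7200 = 1.97 × 10^6 m³.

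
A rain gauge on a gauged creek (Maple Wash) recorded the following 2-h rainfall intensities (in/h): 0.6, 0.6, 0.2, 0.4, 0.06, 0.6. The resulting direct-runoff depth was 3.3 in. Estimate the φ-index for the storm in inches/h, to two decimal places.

Only the 5 blocks with intensity above φ contribute runoff: 0.6, 0.6, 0.2, 0.4, 0.6 in/h.
Σ(I−φ)·Δt = d  ⇒  (0.6+0.6+0.2+0.4+0.6 − 5φ)·2 = 3.3
φ = (2.400 − 3.3/2) / 5 = 0.15 in/h.

φ ≈ 0.15 in/h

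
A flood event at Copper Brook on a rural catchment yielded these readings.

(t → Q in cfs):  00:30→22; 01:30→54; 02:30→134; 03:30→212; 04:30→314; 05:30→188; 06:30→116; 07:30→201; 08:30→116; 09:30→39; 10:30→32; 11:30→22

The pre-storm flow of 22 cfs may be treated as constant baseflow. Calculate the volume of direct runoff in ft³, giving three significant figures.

Direct-runoff ordinates (Q − Q_b): 0.0, 32.0, 112.0, 190.0, 292.0, 166.0, 94.0, 179.0, 94.0, 17.0, 10.0, 0.0 cfs.
ΣQ_DR = 1186 cfs.
With Δt = 1 h = 3600 s, V = ΣQ_DR · Δt = 1186 × 3600 = 4.27 × 10^6 ft³.

V ≈ 4.27 × 10^6 ft³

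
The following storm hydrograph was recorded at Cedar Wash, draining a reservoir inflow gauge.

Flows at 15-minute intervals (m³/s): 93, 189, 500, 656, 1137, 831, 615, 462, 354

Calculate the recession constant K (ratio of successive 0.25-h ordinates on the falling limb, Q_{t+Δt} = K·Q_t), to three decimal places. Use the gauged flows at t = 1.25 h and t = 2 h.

Using the recession-limb readings at t = 1.25 h and t = 2 h: Q falls from 831 to 354 m³/s over 3 intervals.
K = (Q₂/Q₁)^(1/3) = (354/831)^(1/3) = 0.752.

K ≈ 0.752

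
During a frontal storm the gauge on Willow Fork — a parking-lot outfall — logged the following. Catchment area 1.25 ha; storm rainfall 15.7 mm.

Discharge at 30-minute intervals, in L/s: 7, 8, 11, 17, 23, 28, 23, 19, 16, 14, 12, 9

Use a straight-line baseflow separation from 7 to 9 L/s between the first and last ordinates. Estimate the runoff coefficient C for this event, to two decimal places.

C ≈ 0.83

ΣQ_DR = 91.00 L/s; V = ΣQ_DR·Δt = 1.638 × 10^5 L.
Runoff depth d = V / A = 13.10 mm.
C = d / P = 13.10 / 15.7 = 0.83.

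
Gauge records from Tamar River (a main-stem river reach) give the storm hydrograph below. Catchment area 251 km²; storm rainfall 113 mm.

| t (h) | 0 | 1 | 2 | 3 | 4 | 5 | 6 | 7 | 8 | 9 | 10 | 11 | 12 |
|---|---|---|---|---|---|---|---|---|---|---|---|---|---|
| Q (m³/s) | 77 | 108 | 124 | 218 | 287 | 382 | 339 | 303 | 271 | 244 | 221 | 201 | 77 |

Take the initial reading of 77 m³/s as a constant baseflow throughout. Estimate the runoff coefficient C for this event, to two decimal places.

C ≈ 0.23

ΣQ_DR = 1851 m³/s; V = ΣQ_DR·Δt = 6.664 × 10^6 m³.
Runoff depth d = V / A = 26.55 mm.
C = d / P = 26.55 / 113 = 0.23.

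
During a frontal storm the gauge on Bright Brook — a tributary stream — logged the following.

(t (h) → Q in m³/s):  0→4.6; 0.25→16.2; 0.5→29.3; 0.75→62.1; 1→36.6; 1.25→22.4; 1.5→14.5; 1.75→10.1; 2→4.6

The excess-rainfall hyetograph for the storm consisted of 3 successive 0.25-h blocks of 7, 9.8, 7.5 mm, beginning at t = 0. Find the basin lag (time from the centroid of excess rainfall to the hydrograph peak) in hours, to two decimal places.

Centroid of excess rainfall: t_c = Σ P_i·t̄_i / ΣP_i = 0.3801 h (block centres at 0.125, 0.375, 0.625 h).
Hydrograph peak occurs at t = 0.75 h, so basin lag t_L = 0.75 − 0.3801 = 0.37 h.

t_L ≈ 0.37 h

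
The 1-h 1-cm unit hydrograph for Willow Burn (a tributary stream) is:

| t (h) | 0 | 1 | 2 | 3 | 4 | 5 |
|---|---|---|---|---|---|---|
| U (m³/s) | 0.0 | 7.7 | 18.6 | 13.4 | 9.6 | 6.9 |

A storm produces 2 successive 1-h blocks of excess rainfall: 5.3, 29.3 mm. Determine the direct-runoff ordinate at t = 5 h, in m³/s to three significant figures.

By discrete convolution, Q_j = Σ (P_i / 10 mm) · U_{j−i}.
At t = 5 h (j=5): Q = (5.3/10)·6.9 + (29.3/10)·9.6 = 31.8 m³/s.

Q ≈ 31.8 m³/s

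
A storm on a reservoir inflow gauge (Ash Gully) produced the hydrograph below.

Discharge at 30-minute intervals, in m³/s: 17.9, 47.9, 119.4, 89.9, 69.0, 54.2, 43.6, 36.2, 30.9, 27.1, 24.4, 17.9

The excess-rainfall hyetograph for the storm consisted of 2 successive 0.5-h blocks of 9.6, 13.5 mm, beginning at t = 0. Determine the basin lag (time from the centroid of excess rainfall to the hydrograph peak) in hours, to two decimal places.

Centroid of excess rainfall: t_c = Σ P_i·t̄_i / ΣP_i = 0.5422 h (block centres at 0.25, 0.75 h).
Hydrograph peak occurs at t = 1 h, so basin lag t_L = 1 − 0.5422 = 0.46 h.

t_L ≈ 0.46 h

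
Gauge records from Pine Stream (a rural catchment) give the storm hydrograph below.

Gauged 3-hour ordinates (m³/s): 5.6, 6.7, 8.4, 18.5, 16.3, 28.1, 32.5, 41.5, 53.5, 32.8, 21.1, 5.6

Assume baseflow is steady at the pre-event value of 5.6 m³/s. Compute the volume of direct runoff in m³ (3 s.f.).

Direct-runoff ordinates (Q − Q_b): 0.0, 1.1, 2.8, 12.9, 10.7, 22.5, 26.9, 35.9, 47.9, 27.2, 15.5, 0.0 m³/s.
ΣQ_DR = 203.4 m³/s.
With Δt = 3 h = 10800 s, V = ΣQ_DR · Δt = 203.4 × 10800 = 2.20 × 10^6 m³.

V ≈ 2.20 × 10^6 m³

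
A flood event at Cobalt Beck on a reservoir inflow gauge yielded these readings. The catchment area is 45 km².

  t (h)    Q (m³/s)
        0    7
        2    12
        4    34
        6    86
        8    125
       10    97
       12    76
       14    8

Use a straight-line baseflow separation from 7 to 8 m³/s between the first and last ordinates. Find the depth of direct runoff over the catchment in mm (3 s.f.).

d ≈ 61.6 mm

Direct runoff: 0.00, 4.86, 26.71, 78.57, 117.43, 89.29, 68.14, 0.00 m³/s; ΣQ_DR = 385.0 m³/s.
V = ΣQ_DR · Δt = 385.0 × 7200 s = 2.772 × 10^6 m³.
Over A = 45 km², depth = V / A = 61.6 mm.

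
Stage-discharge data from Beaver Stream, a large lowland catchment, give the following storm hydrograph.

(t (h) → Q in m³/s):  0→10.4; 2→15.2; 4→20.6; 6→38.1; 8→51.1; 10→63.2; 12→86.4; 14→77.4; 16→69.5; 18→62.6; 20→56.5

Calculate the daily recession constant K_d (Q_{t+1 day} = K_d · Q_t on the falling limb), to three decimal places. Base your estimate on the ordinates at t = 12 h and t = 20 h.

Between t = 12 h and t = 20 h the flow falls from 86.4 to 56.5 m³/s over 4×2 h = 8 h.
Per-interval ratio K = (56.5/86.4)^(1/4) = 0.8993; K_d = K^(24/2) = 0.280.

K_d ≈ 0.280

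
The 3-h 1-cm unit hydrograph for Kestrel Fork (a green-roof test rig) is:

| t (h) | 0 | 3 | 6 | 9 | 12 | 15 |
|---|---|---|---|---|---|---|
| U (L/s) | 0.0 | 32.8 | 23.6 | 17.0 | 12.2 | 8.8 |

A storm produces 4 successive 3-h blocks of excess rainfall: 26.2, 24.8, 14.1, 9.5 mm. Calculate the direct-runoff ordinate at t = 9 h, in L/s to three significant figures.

By discrete convolution, Q_j = Σ (P_i / 10 mm) · U_{j−i}.
At t = 9 h (j=3): Q = (26.2/10)·17.0 + (24.8/10)·23.6 + (14.1/10)·32.8 + (9.5/10)·0.0 = 149 L/s.

Q ≈ 149 L/s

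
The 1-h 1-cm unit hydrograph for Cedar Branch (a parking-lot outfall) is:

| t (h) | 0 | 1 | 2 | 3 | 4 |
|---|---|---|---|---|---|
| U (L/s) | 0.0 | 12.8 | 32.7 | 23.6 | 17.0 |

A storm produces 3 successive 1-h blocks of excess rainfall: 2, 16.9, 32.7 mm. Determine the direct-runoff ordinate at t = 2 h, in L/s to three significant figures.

Q ≈ 28.2 L/s

By discrete convolution, Q_j = Σ (P_i / 10 mm) · U_{j−i}.
At t = 2 h (j=2): Q = (2/10)·32.7 + (16.9/10)·12.8 + (32.7/10)·0.0 = 28.2 L/s.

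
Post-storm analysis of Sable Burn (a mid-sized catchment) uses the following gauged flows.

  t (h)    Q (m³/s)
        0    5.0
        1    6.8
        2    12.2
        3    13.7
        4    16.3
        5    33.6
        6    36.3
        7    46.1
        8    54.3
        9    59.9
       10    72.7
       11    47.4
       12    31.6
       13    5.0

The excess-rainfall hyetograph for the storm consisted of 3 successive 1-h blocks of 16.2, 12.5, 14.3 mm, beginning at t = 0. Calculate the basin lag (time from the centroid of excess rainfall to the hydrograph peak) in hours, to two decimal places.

Centroid of excess rainfall: t_c = Σ P_i·t̄_i / ΣP_i = 1.4558 h (block centres at 0.5, 1.5, 2.5 h).
Hydrograph peak occurs at t = 10 h, so basin lag t_L = 10 − 1.4558 = 8.54 h.

t_L ≈ 8.54 h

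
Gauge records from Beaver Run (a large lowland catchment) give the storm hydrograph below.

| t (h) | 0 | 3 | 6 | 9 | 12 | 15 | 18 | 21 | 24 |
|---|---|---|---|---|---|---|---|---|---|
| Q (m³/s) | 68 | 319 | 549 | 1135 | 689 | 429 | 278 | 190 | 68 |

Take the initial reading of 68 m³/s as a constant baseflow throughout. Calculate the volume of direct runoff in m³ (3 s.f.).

V ≈ 3.36 × 10^7 m³

Direct-runoff ordinates (Q − Q_b): 0.0, 251.0, 481.0, 1067.0, 621.0, 361.0, 210.0, 122.0, 0.0 m³/s.
ΣQ_DR = 3113 m³/s.
With Δt = 3 h = 10800 s, V = ΣQ_DR · Δt = 3113 × 10800 = 3.36 × 10^7 m³.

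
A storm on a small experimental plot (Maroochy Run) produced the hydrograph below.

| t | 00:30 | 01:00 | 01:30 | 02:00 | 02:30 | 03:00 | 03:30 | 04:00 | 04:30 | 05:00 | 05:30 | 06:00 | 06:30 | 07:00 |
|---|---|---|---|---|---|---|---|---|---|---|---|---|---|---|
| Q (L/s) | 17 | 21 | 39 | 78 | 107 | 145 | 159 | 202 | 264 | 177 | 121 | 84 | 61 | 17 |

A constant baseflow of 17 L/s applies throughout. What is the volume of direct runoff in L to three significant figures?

Direct-runoff ordinates (Q − Q_b): 0.0, 4.0, 22.0, 61.0, 90.0, 128.0, 142.0, 185.0, 247.0, 160.0, 104.0, 67.0, 44.0, 0.0 L/s.
ΣQ_DR = 1254 L/s.
With Δt = 0.5 h = 1800 s, V = ΣQ_DR · Δt = 1254 × 1800 = 2.26 × 10^6 L.

V ≈ 2.26 × 10^6 L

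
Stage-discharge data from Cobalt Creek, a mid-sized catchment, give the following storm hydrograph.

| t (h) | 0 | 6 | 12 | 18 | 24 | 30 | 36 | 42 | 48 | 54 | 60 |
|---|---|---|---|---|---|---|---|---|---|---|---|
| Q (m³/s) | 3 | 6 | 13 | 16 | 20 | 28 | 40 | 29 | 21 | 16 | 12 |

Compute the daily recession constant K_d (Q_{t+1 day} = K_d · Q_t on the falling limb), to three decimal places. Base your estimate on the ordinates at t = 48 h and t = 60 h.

Between t = 48 h and t = 60 h the flow falls from 21 to 12 m³/s over 2×6 h = 12 h.
Per-interval ratio K = (12/21)^(1/2) = 0.7559; K_d = K^(24/6) = 0.327.

K_d ≈ 0.327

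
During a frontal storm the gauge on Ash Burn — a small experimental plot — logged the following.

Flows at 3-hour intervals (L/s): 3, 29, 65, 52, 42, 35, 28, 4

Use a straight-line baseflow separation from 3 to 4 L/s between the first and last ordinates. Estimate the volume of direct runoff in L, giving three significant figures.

V ≈ 2.48 × 10^6 L

Direct-runoff ordinates (Q − Q_b): 0.00, 25.86, 61.71, 48.57, 38.43, 31.29, 24.14, 0.00 L/s.
ΣQ_DR = 230.0 L/s.
With Δt = 3 h = 10800 s, V = ΣQ_DR · Δt = 230.0 × 10800 = 2.48 × 10^6 L.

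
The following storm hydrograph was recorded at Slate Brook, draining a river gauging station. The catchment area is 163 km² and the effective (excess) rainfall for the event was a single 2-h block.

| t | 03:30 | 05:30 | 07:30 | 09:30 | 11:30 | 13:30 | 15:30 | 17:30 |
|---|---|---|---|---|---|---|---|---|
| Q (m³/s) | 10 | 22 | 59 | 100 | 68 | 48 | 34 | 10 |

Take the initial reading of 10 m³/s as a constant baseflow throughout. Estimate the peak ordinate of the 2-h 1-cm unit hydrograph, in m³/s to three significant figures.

U_p ≈ 75.2 m³/s

Direct runoff: 0.0, 12.0, 49.0, 90.0, 58.0, 38.0, 24.0, 0.0 m³/s; ΣQ_DR = 271.0 m³/s, peak = 90.0 m³/s.
Runoff depth d = ΣQ_DR·Δt / A = 271.0 × 7200 / (163 km²) = 11.97 mm.
The 1-cm UH is the DRH scaled by (10 mm)/d, so U_p = 90.0 × 10/11.97 = 75.2 m³/s.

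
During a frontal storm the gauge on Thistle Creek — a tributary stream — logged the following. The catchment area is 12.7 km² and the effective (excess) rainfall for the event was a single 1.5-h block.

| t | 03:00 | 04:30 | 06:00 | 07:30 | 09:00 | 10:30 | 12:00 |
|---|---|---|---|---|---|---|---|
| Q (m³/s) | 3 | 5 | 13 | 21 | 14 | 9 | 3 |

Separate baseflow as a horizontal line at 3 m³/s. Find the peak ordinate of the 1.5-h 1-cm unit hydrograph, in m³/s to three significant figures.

Direct runoff: 0.0, 2.0, 10.0, 18.0, 11.0, 6.0, 0.0 m³/s; ΣQ_DR = 47.00 m³/s, peak = 18.0 m³/s.
Runoff depth d = ΣQ_DR·Δt / A = 47.00 × 5400 / (12.7 km²) = 19.98 mm.
The 1-cm UH is the DRH scaled by (10 mm)/d, so U_p = 18.0 × 10/19.98 = 9.01 m³/s.

U_p ≈ 9.01 m³/s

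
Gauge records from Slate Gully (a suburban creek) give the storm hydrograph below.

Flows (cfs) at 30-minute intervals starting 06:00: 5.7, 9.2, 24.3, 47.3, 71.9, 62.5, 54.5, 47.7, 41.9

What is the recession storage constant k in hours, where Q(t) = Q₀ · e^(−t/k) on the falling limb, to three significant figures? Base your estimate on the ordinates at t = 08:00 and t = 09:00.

On the falling limb, Q drops from 71.9 to 54.5 cfs between t = 08:00 and t = 09:00 (Δt = 1 h).
k = −Δt / ln(Q₂/Q₁) = −1 / ln(54.5/71.9) = 3.61 h.

k ≈ 3.61 h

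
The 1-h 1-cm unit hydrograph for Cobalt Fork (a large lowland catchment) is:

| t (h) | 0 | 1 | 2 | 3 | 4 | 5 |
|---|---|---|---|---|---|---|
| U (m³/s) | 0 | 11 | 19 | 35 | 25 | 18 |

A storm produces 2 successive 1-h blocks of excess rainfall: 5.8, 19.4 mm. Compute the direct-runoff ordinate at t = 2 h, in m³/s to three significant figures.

Q ≈ 32.4 m³/s

By discrete convolution, Q_j = Σ (P_i / 10 mm) · U_{j−i}.
At t = 2 h (j=2): Q = (5.8/10)·19 + (19.4/10)·11 = 32.4 m³/s.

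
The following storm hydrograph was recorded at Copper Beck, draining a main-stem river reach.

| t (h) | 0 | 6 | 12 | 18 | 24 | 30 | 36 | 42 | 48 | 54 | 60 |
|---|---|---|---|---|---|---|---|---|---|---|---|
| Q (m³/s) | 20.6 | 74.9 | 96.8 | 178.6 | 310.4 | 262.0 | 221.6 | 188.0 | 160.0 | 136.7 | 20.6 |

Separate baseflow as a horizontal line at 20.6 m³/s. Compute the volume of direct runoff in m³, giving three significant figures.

V ≈ 3.12 × 10^7 m³

Direct-runoff ordinates (Q − Q_b): 0.0, 54.3, 76.2, 158.0, 289.8, 241.4, 201.0, 167.4, 139.4, 116.1, 0.0 m³/s.
ΣQ_DR = 1444 m³/s.
With Δt = 6 h = 21600 s, V = ΣQ_DR · Δt = 1444 × 21600 = 3.12 × 10^7 m³.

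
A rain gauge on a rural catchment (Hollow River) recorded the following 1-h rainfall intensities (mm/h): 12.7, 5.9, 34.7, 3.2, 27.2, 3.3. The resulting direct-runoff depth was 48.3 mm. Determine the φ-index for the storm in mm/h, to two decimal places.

Only the 3 blocks with intensity above φ contribute runoff: 12.7, 34.7, 27.2 mm/h.
Σ(I−φ)·Δt = d  ⇒  (12.7+34.7+27.2 − 3φ)·1 = 48.3
φ = (74.60 − 48.3/1) / 3 = 8.77 mm/h.

φ ≈ 8.77 mm/h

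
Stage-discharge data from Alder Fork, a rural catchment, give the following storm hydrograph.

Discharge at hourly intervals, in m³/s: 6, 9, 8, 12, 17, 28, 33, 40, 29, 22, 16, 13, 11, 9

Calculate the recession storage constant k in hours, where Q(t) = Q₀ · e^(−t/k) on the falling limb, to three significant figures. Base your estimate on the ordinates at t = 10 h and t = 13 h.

On the falling limb, Q drops from 16 to 9 m³/s between t = 10 h and t = 13 h (Δt = 3 h).
k = −Δt / ln(Q₂/Q₁) = −3 / ln(9/16) = 5.21 h.

k ≈ 5.21 h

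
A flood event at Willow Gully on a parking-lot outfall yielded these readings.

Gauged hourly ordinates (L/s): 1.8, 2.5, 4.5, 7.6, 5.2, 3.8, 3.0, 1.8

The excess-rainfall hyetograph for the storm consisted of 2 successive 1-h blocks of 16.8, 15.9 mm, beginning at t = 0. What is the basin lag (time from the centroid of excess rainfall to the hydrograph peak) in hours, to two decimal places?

t_L ≈ 2.01 h

Centroid of excess rainfall: t_c = Σ P_i·t̄_i / ΣP_i = 0.9862 h (block centres at 0.5, 1.5 h).
Hydrograph peak occurs at t = 3 h, so basin lag t_L = 3 − 0.9862 = 2.01 h.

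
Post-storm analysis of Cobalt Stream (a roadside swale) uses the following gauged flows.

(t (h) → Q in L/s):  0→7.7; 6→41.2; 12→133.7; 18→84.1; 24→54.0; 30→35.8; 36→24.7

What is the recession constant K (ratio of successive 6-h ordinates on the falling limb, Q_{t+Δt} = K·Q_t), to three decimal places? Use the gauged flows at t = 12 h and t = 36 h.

K ≈ 0.656

Using the recession-limb readings at t = 12 h and t = 36 h: Q falls from 133.7 to 24.7 L/s over 4 intervals.
K = (Q₂/Q₁)^(1/4) = (24.7/133.7)^(1/4) = 0.656.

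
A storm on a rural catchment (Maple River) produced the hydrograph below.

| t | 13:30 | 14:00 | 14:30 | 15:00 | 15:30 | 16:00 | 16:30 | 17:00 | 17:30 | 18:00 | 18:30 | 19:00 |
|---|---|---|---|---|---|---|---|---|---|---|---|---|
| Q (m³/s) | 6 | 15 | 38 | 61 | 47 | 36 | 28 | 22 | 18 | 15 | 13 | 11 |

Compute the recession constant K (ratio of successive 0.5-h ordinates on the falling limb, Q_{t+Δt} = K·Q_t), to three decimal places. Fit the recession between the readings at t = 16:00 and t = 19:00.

K ≈ 0.821

Using the recession-limb readings at t = 16:00 and t = 19:00: Q falls from 36 to 11 m³/s over 6 intervals.
K = (Q₂/Q₁)^(1/6) = (11/36)^(1/6) = 0.821.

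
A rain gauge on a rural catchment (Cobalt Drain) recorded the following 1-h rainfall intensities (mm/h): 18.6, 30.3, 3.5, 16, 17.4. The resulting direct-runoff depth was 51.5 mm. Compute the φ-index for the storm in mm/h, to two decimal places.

Only the 4 blocks with intensity above φ contribute runoff: 18.6, 30.3, 16, 17.4 mm/h.
Σ(I−φ)·Δt = d  ⇒  (18.6+30.3+16+17.4 − 4φ)·1 = 51.5
φ = (82.30 − 51.5/1) / 4 = 7.70 mm/h.

φ ≈ 7.70 mm/h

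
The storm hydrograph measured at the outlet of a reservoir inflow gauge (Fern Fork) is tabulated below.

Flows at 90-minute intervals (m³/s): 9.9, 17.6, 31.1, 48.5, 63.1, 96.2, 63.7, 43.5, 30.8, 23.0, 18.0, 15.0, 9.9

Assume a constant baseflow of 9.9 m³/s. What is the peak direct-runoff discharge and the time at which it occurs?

Subtracting baseflow gives direct-runoff ordinates: 0.0, 7.7, 21.2, 38.6, 53.2, 86.3, 53.8, 33.6, 20.9, 13.1, 8.1, 5.1, 0.0 m³/s.
The maximum is 86.3 m³/s, occurring at the reading for t = 7.5 h.

Q_p = 86.3 m³/s at t = 7.5 h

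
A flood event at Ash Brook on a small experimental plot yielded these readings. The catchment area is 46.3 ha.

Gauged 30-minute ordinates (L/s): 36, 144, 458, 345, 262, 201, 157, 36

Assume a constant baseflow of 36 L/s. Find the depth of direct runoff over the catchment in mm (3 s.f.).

Direct runoff: 0.0, 108.0, 422.0, 309.0, 226.0, 165.0, 121.0, 0.0 L/s; ΣQ_DR = 1351 L/s.
V = ΣQ_DR · Δt = 1351 × 1800 s = 2.432 × 10^6 L.
Over A = 46.3 ha, depth = V / A = 5.25 mm.

d ≈ 5.25 mm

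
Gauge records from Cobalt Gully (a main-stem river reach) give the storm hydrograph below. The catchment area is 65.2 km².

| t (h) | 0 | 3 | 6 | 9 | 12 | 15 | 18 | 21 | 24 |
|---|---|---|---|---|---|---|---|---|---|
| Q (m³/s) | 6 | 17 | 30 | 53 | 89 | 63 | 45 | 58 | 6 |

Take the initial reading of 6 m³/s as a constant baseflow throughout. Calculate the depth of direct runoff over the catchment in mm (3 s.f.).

d ≈ 51.8 mm

Direct runoff: 0.0, 11.0, 24.0, 47.0, 83.0, 57.0, 39.0, 52.0, 0.0 m³/s; ΣQ_DR = 313.0 m³/s.
V = ΣQ_DR · Δt = 313.0 × 10800 s = 3.380 × 10^6 m³.
Over A = 65.2 km², depth = V / A = 51.8 mm.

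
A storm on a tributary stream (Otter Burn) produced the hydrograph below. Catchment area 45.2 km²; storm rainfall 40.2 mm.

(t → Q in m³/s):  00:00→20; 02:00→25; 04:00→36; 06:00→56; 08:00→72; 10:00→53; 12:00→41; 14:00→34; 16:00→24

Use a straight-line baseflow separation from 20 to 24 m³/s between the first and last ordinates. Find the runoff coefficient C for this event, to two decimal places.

ΣQ_DR = 163.0 m³/s; V = ΣQ_DR·Δt = 1.174 × 10^6 m³.
Runoff depth d = V / A = 25.96 mm.
C = d / P = 25.96 / 40.2 = 0.65.

C ≈ 0.65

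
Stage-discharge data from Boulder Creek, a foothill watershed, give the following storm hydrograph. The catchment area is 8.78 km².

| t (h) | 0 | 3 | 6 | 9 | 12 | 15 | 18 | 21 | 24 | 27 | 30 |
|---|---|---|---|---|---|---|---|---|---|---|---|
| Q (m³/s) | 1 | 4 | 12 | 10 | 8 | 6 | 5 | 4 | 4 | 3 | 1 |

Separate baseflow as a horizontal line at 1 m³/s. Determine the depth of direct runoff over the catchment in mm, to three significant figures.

d ≈ 57.8 mm

Direct runoff: 0.0, 3.0, 11.0, 9.0, 7.0, 5.0, 4.0, 3.0, 3.0, 2.0, 0.0 m³/s; ΣQ_DR = 47.00 m³/s.
V = ΣQ_DR · Δt = 47.00 × 10800 s = 5.076 × 10^5 m³.
Over A = 8.78 km², depth = V / A = 57.8 mm.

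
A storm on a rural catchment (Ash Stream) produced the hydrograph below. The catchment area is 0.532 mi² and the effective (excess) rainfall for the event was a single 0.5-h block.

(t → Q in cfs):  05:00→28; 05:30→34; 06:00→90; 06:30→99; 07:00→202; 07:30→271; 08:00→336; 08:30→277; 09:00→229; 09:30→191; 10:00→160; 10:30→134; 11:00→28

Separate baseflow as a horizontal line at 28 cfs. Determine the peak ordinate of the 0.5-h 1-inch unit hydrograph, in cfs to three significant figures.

U_p ≈ 123 cfs

Direct runoff: 0.0, 6.0, 62.0, 71.0, 174.0, 243.0, 308.0, 249.0, 201.0, 163.0, 132.0, 106.0, 0.0 cfs; ΣQ_DR = 1715 cfs, peak = 308.0 cfs.
Runoff depth d = ΣQ_DR·Δt / A = 1715 × 1800 / (0.532 mi²) = 2.498 in.
The 1-inch UH is the DRH scaled by (1 in)/d, so U_p = 308.0 × 1/2.498 = 123 cfs.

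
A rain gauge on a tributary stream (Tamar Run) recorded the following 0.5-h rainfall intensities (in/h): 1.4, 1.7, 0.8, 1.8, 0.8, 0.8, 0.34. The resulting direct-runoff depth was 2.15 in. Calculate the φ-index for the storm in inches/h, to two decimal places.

φ ≈ 0.50 in/h

Only the 6 blocks with intensity above φ contribute runoff: 1.4, 1.7, 0.8, 1.8, 0.8, 0.8 in/h.
Σ(I−φ)·Δt = d  ⇒  (1.4+1.7+0.8+1.8+0.8+0.8 − 6φ)·0.5 = 2.15
φ = (7.300 − 2.15/0.5) / 6 = 0.50 in/h.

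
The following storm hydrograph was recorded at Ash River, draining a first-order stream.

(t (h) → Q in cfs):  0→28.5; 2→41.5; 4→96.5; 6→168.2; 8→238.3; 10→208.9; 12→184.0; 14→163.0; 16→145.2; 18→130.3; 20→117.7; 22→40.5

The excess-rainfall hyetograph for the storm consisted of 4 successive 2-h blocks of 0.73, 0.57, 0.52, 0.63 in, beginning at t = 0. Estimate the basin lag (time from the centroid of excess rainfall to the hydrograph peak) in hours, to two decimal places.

t_L ≈ 4.14 h

Centroid of excess rainfall: t_c = Σ P_i·t̄_i / ΣP_i = 3.8571 h (block centres at 1, 3, 5, 7 h).
Hydrograph peak occurs at t = 8 h, so basin lag t_L = 8 − 3.8571 = 4.14 h.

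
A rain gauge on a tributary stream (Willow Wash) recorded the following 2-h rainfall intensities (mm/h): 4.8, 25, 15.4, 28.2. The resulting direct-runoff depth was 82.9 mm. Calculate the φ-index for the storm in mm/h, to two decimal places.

φ ≈ 9.05 mm/h

Only the 3 blocks with intensity above φ contribute runoff: 25, 15.4, 28.2 mm/h.
Σ(I−φ)·Δt = d  ⇒  (25+15.4+28.2 − 3φ)·2 = 82.9
φ = (68.60 − 82.9/2) / 3 = 9.05 mm/h.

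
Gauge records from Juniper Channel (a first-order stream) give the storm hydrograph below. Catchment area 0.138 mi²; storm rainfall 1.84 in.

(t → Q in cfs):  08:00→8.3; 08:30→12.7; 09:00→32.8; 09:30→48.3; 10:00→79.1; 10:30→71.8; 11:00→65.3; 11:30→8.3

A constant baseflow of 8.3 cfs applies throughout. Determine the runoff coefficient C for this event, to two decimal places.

ΣQ_DR = 260.2 cfs; V = ΣQ_DR·Δt = 4.684 × 10^5 ft³.
Runoff depth d = V / A = 1.461 in.
C = d / P = 1.461 / 1.84 = 0.79.

C ≈ 0.79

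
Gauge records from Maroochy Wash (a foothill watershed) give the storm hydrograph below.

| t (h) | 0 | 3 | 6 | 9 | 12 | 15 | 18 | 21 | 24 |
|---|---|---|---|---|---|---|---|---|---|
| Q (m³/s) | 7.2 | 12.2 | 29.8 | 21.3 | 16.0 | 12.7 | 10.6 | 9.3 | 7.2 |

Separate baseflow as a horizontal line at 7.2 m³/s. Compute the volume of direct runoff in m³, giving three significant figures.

Direct-runoff ordinates (Q − Q_b): 0.0, 5.0, 22.6, 14.1, 8.8, 5.5, 3.4, 2.1, 0.0 m³/s.
ΣQ_DR = 61.50 m³/s.
With Δt = 3 h = 10800 s, V = ΣQ_DR · Δt = 61.50 × 10800 = 6.64 × 10^5 m³.

V ≈ 6.64 × 10^5 m³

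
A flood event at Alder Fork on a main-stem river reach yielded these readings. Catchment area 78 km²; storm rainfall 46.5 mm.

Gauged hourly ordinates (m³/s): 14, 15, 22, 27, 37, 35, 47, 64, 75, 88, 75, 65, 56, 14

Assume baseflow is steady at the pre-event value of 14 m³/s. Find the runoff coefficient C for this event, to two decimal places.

C ≈ 0.43

ΣQ_DR = 438.0 m³/s; V = ΣQ_DR·Δt = 1.577 × 10^6 m³.
Runoff depth d = V / A = 20.22 mm.
C = d / P = 20.22 / 46.5 = 0.43.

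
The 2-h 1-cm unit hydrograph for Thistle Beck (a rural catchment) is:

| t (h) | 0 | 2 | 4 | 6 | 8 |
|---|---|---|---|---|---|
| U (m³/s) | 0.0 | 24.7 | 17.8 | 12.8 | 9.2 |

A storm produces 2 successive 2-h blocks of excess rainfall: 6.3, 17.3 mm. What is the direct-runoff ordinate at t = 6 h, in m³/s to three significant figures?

Q ≈ 38.9 m³/s

By discrete convolution, Q_j = Σ (P_i / 10 mm) · U_{j−i}.
At t = 6 h (j=3): Q = (6.3/10)·12.8 + (17.3/10)·17.8 = 38.9 m³/s.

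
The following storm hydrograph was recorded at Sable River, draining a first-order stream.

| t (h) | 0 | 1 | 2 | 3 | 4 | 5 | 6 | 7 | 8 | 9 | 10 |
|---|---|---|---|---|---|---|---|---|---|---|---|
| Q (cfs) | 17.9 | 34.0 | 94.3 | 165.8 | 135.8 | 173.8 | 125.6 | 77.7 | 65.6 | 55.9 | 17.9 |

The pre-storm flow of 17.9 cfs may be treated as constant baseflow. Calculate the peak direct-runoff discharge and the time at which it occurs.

Q_p = 155.9 cfs at t = 5 h

Subtracting baseflow gives direct-runoff ordinates: 0.0, 16.1, 76.4, 147.9, 117.9, 155.9, 107.7, 59.8, 47.7, 38.0, 0.0 cfs.
The maximum is 155.9 cfs, occurring at the reading for t = 5 h.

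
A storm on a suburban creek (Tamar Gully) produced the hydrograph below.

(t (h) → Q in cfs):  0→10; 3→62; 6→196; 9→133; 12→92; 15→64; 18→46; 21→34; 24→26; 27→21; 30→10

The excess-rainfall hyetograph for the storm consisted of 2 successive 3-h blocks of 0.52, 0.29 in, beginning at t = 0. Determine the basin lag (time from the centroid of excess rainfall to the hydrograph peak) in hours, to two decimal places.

Centroid of excess rainfall: t_c = Σ P_i·t̄_i / ΣP_i = 2.5741 h (block centres at 1.5, 4.5 h).
Hydrograph peak occurs at t = 6 h, so basin lag t_L = 6 − 2.5741 = 3.43 h.

t_L ≈ 3.43 h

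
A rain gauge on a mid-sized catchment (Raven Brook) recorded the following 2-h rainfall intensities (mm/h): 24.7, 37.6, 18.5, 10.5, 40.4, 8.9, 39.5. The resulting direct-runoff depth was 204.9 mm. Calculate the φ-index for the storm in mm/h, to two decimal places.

Only the 5 blocks with intensity above φ contribute runoff: 24.7, 37.6, 18.5, 40.4, 39.5 mm/h.
Σ(I−φ)·Δt = d  ⇒  (24.7+37.6+18.5+40.4+39.5 − 5φ)·2 = 204.9
φ = (160.7 − 204.9/2) / 5 = 11.65 mm/h.

φ ≈ 11.65 mm/h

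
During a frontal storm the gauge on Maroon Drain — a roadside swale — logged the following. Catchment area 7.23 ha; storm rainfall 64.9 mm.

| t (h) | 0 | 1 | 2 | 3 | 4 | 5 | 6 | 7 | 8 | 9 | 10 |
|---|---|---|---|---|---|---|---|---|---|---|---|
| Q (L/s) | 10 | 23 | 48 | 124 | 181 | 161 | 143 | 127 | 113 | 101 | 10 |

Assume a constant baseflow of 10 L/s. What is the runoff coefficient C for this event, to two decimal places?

C ≈ 0.71

ΣQ_DR = 931.0 L/s; V = ΣQ_DR·Δt = 3.352 × 10^6 L.
Runoff depth d = V / A = 46.36 mm.
C = d / P = 46.36 / 64.9 = 0.71.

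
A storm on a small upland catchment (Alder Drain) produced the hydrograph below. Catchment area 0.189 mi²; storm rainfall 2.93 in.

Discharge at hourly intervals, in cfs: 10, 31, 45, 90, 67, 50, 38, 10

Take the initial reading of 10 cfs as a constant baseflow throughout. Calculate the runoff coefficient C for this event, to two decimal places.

ΣQ_DR = 261.0 cfs; V = ΣQ_DR·Δt = 9.396 × 10^5 ft³.
Runoff depth d = V / A = 2.140 in.
C = d / P = 2.140 / 2.93 = 0.73.

C ≈ 0.73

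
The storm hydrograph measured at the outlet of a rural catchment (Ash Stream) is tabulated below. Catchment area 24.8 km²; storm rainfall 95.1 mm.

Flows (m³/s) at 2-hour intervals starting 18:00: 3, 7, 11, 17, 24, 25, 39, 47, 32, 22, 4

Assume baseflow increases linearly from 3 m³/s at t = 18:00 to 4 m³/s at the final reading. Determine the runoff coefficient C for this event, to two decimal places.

C ≈ 0.59

ΣQ_DR = 192.5 m³/s; V = ΣQ_DR·Δt = 1.386 × 10^6 m³.
Runoff depth d = V / A = 55.89 mm.
C = d / P = 55.89 / 95.1 = 0.59.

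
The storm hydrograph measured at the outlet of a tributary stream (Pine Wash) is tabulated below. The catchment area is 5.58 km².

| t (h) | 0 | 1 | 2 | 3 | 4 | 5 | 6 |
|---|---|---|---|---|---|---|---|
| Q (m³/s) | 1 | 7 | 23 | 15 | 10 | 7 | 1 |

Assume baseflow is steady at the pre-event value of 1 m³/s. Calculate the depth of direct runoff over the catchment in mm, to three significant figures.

d ≈ 36.8 mm

Direct runoff: 0.0, 6.0, 22.0, 14.0, 9.0, 6.0, 0.0 m³/s; ΣQ_DR = 57.00 m³/s.
V = ΣQ_DR · Δt = 57.00 × 3600 s = 2.052 × 10^5 m³.
Over A = 5.58 km², depth = V / A = 36.8 mm.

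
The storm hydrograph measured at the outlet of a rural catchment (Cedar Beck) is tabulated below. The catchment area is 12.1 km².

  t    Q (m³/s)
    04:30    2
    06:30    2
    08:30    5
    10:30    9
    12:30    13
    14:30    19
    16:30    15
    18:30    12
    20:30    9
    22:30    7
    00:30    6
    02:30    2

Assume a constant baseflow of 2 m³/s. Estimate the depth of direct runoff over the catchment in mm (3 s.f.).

d ≈ 45.8 mm

Direct runoff: 0.0, 0.0, 3.0, 7.0, 11.0, 17.0, 13.0, 10.0, 7.0, 5.0, 4.0, 0.0 m³/s; ΣQ_DR = 77.00 m³/s.
V = ΣQ_DR · Δt = 77.00 × 7200 s = 5.544 × 10^5 m³.
Over A = 12.1 km², depth = V / A = 45.8 mm.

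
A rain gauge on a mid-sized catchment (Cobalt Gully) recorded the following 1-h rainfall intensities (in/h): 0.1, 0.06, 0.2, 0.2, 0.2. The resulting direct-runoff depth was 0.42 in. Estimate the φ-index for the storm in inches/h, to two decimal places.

φ ≈ 0.07 in/h

Only the 4 blocks with intensity above φ contribute runoff: 0.1, 0.2, 0.2, 0.2 in/h.
Σ(I−φ)·Δt = d  ⇒  (0.1+0.2+0.2+0.2 − 4φ)·1 = 0.42
φ = (0.7000 − 0.42/1) / 4 = 0.07 in/h.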